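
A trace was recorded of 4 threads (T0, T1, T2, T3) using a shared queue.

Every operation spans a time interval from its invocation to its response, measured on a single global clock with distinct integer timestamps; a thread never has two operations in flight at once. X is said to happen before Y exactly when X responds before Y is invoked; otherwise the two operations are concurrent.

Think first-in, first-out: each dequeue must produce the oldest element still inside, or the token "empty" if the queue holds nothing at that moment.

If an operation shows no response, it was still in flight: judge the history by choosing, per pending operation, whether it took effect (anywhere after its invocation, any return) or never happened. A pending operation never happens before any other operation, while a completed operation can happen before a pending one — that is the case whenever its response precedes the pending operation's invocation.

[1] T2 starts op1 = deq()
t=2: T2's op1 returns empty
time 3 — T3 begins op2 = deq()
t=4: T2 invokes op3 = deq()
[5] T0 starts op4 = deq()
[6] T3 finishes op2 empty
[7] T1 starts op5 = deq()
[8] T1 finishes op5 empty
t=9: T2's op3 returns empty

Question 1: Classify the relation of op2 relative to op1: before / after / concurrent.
op2 spans [3,6], op1 spans [1,2]
resp(op1)=2 < inv(op2)=3

after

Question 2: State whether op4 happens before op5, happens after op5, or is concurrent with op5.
op4 spans [5,…), op5 spans [7,8]
the intervals overlap in both directions

concurrent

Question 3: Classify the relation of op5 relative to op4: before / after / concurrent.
op5 spans [7,8], op4 spans [5,…)
the intervals overlap in both directions

concurrent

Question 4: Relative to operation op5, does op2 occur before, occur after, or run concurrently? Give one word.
op2 spans [3,6], op5 spans [7,8]
resp(op2)=6 < inv(op5)=7

before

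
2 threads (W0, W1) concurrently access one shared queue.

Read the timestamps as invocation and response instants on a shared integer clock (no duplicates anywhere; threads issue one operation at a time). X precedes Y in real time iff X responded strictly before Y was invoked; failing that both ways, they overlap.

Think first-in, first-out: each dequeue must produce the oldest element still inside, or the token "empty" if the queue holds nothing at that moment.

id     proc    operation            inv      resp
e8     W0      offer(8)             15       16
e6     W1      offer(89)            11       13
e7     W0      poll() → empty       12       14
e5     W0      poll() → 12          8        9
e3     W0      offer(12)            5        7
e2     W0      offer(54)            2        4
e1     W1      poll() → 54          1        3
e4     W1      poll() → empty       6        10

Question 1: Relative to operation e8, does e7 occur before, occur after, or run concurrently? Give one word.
e7 spans [12,14], e8 spans [15,16]
resp(e7)=14 < inv(e8)=15

before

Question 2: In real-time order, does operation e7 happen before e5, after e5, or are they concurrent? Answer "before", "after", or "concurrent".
e7 spans [12,14], e5 spans [8,9]
resp(e5)=9 < inv(e7)=12

after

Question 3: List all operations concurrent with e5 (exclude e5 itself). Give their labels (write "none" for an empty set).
concurrent with e5 ([8,9]): every op whose interval crosses 8..9
e1 [1,3]: before
e2 [2,4]: before
e3 [5,7]: before
e4 [6,10]: concurrent
e6 [11,13]: after
e7 [12,14]: after
e8 [15,16]: after

e4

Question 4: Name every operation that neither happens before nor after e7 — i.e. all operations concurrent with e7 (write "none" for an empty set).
e7 spans [12,14]; an op avoiding the whole window 12..14 is ordered, any other is concurrent
e1 [1,3]: before
e2 [2,4]: before
e3 [5,7]: before
e4 [6,10]: before
e5 [8,9]: before
e6 [11,13]: concurrent
e8 [15,16]: after

e6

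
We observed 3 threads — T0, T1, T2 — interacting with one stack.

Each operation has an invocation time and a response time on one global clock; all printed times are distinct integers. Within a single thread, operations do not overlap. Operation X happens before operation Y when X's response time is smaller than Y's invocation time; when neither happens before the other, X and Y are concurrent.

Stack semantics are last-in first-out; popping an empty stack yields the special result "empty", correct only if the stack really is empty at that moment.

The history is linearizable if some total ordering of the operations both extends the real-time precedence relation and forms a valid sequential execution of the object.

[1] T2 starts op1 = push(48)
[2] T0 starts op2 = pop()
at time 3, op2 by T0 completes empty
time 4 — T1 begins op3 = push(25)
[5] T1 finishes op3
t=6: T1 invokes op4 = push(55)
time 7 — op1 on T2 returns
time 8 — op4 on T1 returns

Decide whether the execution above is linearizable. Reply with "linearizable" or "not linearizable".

linearizable

witness order: op2, op1, op3, op4
1. op2 pop() → empty, leaving stack <>
2. op1 push(48), leaving stack <48>
3. op3 push(25), leaving stack <48,25>
4. op4 push(55), leaving stack <48,25,55>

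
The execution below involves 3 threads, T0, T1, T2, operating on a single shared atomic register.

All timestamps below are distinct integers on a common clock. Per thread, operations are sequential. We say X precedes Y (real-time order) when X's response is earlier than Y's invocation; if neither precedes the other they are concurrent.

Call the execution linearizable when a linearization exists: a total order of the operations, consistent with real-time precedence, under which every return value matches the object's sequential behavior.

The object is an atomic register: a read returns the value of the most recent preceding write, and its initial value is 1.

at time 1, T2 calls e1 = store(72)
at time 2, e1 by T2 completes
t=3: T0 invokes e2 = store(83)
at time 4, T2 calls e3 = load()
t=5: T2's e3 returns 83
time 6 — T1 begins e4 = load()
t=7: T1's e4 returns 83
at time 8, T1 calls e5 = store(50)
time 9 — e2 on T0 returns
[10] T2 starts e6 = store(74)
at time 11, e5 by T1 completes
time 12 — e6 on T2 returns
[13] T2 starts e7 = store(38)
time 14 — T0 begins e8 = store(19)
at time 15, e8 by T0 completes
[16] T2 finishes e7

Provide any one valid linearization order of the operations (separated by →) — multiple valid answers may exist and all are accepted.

e1 → e2 → e3 → e4 → e5 → e6 → e7 → e8

1. e1 store(72), leaving value 72
2. e2 store(83), leaving value 83
3. e3 load() → 83, leaving value 83
4. e4 load() → 83, leaving value 83
5. e5 store(50), leaving value 50
6. e6 store(74), leaving value 74
7. e7 store(38), leaving value 38
8. e8 store(19), leaving value 19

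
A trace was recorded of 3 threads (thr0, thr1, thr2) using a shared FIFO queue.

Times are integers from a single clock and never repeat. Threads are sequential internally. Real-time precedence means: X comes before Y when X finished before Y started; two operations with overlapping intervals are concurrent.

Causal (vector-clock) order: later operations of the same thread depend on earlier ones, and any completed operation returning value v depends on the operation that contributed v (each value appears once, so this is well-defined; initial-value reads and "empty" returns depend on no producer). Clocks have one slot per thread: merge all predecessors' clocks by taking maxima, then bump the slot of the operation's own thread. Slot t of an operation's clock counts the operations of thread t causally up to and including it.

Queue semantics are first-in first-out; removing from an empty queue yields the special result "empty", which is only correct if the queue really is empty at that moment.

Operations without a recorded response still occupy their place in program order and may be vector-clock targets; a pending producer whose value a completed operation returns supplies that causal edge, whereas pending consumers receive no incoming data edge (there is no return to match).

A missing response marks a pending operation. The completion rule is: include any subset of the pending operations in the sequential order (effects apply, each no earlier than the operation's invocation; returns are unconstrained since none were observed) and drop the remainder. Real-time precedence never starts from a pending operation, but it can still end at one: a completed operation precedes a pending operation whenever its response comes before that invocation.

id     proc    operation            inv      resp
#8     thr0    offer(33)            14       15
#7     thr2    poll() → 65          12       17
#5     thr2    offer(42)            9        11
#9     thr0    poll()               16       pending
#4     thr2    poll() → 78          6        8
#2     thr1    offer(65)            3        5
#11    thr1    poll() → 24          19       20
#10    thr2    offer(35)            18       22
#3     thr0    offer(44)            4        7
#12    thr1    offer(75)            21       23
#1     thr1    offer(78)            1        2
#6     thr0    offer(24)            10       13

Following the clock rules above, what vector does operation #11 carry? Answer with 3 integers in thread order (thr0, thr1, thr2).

#1 (invocation 1): nothing precedes it; thr1's component alone gives (0, 1, 0)
#3 (invocation 4): nothing precedes it; thr0's component alone gives (1, 0, 0)
from VC(#1)=(0, 1, 0), #4 (invoked 6) maxes components and bumps thr2 → (0, 1, 1)
from VC(#1)=(0, 1, 0), #2 (invoked 3) maxes components and bumps thr1 → (0, 2, 0)
from VC(#3)=(1, 0, 0), #6 (invoked 10) maxes components and bumps thr0 → (2, 0, 0)
from VC(#4)=(0, 1, 1), #5 (invoked 9) maxes components and bumps thr2 → (0, 1, 2)
from VC(#6)=(2, 0, 0), #8 (invoked 14) maxes components and bumps thr0 → (3, 0, 0)
from VC(#8)=(3, 0, 0), #9 (invoked 16) maxes components and bumps thr0 → (4, 0, 0)
from VC(#2)=(0, 2, 0), VC(#5)=(0, 1, 2), #7 (invoked 12) maxes components and bumps thr2 → (0, 2, 3)
from VC(#2)=(0, 2, 0), VC(#6)=(2, 0, 0), #11 (invoked 19) maxes components and bumps thr1 → (2, 3, 0)
from VC(#7)=(0, 2, 3), #10 (invoked 18) maxes components and bumps thr2 → (0, 2, 4)
from VC(#11)=(2, 3, 0), #12 (invoked 21) maxes components and bumps thr1 → (2, 4, 0)
target: VC(#11) = (2, 3, 0)

(2, 3, 0)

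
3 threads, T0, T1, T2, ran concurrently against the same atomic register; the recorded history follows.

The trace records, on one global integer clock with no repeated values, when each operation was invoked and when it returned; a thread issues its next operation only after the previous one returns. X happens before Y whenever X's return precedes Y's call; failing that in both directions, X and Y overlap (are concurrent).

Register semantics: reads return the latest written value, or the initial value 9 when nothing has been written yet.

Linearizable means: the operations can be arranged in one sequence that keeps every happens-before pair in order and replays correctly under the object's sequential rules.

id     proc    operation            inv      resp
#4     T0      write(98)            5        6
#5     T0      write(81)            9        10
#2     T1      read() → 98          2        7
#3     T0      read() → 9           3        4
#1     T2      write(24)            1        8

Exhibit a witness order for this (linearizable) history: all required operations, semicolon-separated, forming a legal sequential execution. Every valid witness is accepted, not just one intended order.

step 1: #3 read() → 9 — value 9
step 2: #1 write(24) — value 24
step 3: #4 write(98) — value 98
step 4: #2 read() → 98 — value 98
step 5: #5 write(81) — value 81

#3; #1; #4; #2; #5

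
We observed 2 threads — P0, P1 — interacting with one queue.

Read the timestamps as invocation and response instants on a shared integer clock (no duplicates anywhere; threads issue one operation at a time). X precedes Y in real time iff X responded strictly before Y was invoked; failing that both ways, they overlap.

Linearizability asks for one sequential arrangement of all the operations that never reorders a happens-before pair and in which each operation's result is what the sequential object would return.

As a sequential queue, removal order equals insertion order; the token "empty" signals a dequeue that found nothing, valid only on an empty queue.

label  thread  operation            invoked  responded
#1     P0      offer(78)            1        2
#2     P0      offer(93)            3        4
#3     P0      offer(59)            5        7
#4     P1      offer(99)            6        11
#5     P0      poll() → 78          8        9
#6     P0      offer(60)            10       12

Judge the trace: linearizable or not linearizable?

linearizable

a witness: #1, #2, #3, #4, #5, #6
step 1: #1 offer(78) — queue <78>
step 2: #2 offer(93) — queue <78,93>
step 3: #3 offer(59) — queue <78,93,59>
step 4: #4 offer(99) — queue <78,93,59,99>
step 5: #5 poll() → 78 — queue <93,59,99>
step 6: #6 offer(60) — queue <93,59,99,60>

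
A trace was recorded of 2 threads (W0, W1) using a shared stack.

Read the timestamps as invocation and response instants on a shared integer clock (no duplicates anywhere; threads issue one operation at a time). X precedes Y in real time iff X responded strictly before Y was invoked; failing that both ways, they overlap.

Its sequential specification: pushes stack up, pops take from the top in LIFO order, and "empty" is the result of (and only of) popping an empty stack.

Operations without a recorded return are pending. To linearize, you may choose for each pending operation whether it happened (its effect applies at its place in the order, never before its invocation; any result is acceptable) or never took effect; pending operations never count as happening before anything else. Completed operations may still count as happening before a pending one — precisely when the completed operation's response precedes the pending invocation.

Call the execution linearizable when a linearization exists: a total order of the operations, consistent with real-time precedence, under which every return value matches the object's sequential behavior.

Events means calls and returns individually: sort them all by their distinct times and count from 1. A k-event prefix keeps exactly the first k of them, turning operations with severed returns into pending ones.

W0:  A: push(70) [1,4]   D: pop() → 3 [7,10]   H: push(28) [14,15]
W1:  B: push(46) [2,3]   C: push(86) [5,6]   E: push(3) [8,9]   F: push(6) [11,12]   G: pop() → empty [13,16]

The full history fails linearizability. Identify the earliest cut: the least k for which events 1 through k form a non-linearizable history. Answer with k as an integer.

events 1..15 are still linearizable — one witness is A, B, C, E, D, F, G, H:
1. A push(70), leaving stack <70>
2. B push(46), leaving stack <70,46>
3. C push(86), leaving stack <70,46,86>
4. E push(3), leaving stack <70,46,86,3>
5. D pop() → 3, leaving stack <70,46,86>
6. F push(6), leaving stack <70,46,86,6>
7. G pop() (pending, included), leaving stack <70,46,86>
8. H push(28), leaving stack <70,46,86,28>
adding event 16 (G responds at 16) leaves no legal real-time order
sample order A, B, C, D, E, F, G, H stalls at step 4 — D pop() → 3 has no legal effect
sample order A, B, C, D, E, F, H, G stalls at step 4 — D pop() → 3 has no legal effect

16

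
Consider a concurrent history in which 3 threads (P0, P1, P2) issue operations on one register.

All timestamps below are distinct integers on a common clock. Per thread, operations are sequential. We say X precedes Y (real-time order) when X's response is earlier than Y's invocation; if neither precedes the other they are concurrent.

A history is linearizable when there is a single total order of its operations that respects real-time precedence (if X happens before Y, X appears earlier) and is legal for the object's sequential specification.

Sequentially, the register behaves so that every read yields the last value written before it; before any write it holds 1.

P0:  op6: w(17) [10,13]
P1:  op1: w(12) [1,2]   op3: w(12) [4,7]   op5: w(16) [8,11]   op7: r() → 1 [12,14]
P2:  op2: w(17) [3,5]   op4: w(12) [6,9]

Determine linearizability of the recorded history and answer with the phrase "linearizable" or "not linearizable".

not linearizable

cut after 13 events: linearizable; cut after 14 events (op7 responds, time 14): not linearizable
13 orders of the 7 completed register ops respect real time; none is legal
sample order op1, op2, op3, op4, op5, op6, op7 stalls at step 7 — op7 r() → 1 has no legal effect
sample order op1, op2, op3, op4, op5, op7, op6 stalls at step 6 — op7 r() → 1 has no legal effect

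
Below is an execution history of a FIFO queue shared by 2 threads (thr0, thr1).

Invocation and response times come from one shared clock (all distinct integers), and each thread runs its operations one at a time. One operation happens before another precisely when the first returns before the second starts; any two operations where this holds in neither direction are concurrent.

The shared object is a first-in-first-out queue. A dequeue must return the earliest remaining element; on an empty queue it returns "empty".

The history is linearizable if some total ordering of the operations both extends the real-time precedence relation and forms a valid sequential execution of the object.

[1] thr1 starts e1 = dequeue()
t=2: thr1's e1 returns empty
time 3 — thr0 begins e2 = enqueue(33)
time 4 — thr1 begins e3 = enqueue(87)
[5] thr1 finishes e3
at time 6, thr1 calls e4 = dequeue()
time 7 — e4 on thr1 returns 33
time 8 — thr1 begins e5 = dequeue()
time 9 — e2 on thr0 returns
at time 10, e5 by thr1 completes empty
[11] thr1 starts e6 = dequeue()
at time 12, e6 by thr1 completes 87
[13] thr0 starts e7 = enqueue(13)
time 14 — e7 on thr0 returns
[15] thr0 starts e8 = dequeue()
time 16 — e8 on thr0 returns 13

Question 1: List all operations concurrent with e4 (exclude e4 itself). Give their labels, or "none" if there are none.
e2

e4 runs from 6 to 7; window-overlapping ops are concurrent
e1 [1,2]: before
e2 [3,9]: concurrent
e3 [4,5]: before
e5 [8,10]: after
e6 [11,12]: after
e7 [13,14]: after
e8 [15,16]: after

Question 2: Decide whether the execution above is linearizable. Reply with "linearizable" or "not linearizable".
not linearizable

prefix check: 1..9 passes, 1..10 fails once e5's time-10 response joins
the 5 completed operations admit 4 real-time orders; each fails the FIFO queue replay
one such order, e1, e2, e3, e4, e5, breaks at step 5 where e5 dequeue() → empty is illegal
one such order, e1, e3, e2, e4, e5, breaks at step 4 where e4 dequeue() → 33 is illegal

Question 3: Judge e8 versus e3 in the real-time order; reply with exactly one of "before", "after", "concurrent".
after

e8 spans [15,16], e3 spans [4,5]
resp(e3)=5 < inv(e8)=15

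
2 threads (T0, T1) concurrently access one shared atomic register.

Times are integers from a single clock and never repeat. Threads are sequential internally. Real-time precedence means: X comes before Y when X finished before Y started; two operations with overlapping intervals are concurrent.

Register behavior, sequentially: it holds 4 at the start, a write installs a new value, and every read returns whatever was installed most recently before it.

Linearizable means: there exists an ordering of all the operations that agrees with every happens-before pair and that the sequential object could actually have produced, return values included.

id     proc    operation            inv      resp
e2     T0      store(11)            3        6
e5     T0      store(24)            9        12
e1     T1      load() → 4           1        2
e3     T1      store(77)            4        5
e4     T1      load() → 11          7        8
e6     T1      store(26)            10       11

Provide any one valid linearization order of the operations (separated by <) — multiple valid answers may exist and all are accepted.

e1 < e3 < e2 < e4 < e5 < e6

after step 1 (e1 load() → 4): value 4
after step 2 (e3 store(77)): value 77
after step 3 (e2 store(11)): value 11
after step 4 (e4 load() → 11): value 11
after step 5 (e5 store(24)): value 24
after step 6 (e6 store(26)): value 26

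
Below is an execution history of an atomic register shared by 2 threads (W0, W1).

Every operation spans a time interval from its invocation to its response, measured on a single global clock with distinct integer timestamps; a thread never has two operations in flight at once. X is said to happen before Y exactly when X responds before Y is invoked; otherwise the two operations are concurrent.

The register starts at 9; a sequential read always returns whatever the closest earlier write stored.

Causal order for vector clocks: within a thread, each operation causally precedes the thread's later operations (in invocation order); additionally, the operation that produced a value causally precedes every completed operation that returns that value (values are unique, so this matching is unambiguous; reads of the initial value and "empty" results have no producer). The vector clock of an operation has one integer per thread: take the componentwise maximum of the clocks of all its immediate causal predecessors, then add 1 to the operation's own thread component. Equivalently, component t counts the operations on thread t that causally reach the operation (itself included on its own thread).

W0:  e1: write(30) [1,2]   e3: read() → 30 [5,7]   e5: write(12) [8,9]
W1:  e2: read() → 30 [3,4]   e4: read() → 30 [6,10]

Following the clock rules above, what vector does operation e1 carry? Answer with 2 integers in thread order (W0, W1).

(1, 0)

e1 (invocation 1): nothing precedes it; W0's component alone gives (1, 0)
e2 (invocation 3): componentwise max over VC(e1)=(1, 0), +1 at W1, giving (1, 1)
e3 (invocation 5): componentwise max over VC(e1)=(1, 0), +1 at W0, giving (2, 0)
e4 (invocation 6): componentwise max over VC(e1)=(1, 0), VC(e2)=(1, 1), +1 at W1, giving (1, 2)
e5 (invocation 8): componentwise max over VC(e3)=(2, 0), +1 at W0, giving (3, 0)
target: VC(e1) = (1, 0)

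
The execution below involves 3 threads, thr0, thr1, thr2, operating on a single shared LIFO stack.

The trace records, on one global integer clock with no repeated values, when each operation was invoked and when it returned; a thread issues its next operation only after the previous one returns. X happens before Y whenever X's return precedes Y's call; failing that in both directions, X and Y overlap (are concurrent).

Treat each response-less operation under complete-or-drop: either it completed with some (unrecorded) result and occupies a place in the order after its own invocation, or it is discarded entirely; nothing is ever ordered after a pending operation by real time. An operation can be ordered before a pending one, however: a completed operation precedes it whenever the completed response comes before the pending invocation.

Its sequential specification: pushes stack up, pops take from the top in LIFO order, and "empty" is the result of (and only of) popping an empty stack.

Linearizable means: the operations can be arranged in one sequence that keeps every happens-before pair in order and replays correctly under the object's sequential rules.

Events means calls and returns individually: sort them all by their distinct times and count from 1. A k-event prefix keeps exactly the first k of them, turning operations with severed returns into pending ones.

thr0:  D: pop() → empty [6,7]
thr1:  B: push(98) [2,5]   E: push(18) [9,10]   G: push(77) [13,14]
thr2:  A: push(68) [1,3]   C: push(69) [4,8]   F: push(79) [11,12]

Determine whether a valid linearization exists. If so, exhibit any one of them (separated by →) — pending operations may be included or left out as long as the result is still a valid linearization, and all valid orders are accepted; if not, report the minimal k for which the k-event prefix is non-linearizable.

cut after 6 events: linearizable; cut after 7 events (D responds, time 7): not linearizable
the 3 completed operations admit 2 real-time orders; each fails the LIFO stack replay
including or dropping the 1 pending operation (C) in any combination fails
one such order, A, B, D (pending dropped), breaks at step 3 where D pop() → empty is illegal
one such order, B, A, D (pending dropped), breaks at step 3 where D pop() → empty is illegal

not linearizable — minimal violating prefix: 7 events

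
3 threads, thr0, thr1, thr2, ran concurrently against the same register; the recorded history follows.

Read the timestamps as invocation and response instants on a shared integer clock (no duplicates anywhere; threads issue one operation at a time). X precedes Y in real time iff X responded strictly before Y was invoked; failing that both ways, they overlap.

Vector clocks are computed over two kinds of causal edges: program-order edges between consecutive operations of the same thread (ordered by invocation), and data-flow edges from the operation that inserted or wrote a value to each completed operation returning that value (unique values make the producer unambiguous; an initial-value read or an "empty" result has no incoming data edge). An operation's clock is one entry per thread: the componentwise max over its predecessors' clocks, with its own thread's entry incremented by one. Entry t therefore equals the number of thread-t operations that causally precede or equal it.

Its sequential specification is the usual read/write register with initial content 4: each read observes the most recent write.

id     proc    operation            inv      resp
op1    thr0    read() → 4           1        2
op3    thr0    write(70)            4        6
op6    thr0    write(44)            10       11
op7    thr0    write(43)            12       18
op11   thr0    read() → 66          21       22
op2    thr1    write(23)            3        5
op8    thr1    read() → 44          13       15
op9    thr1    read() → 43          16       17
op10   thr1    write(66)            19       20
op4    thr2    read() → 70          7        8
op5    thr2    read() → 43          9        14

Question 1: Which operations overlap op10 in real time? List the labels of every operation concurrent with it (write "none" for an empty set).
op10 spans [19,20]: anything still running between times 19 and 20 counts as concurrent
op1 [1,2]: before
op2 [3,5]: before
op3 [4,6]: before
op4 [7,8]: before
op5 [9,14]: before
op6 [10,11]: before
op7 [12,18]: before
op8 [13,15]: before
op9 [16,17]: before
op11 [21,22]: after

none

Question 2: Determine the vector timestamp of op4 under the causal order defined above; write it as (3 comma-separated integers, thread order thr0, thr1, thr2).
root op op2, invoked 3: fresh clock plus thr1's own tick → (0, 1, 0)
root op op1, invoked 1: fresh clock plus thr0's own tick → (1, 0, 0)
merge at op3 (invoked 4): VC(op1)=(1, 0, 0), own-thread bump on thr0 → (2, 0, 0)
merge at op4 (invoked 7): VC(op3)=(2, 0, 0), own-thread bump on thr2 → (2, 0, 1)
merge at op6 (invoked 10): VC(op3)=(2, 0, 0), own-thread bump on thr0 → (3, 0, 0)
merge at op7 (invoked 12): VC(op6)=(3, 0, 0), own-thread bump on thr0 → (4, 0, 0)
merge at op8 (invoked 13): VC(op2)=(0, 1, 0), VC(op6)=(3, 0, 0), own-thread bump on thr1 → (3, 2, 0)
merge at op5 (invoked 9): VC(op4)=(2, 0, 1), VC(op7)=(4, 0, 0), own-thread bump on thr2 → (4, 0, 2)
merge at op9 (invoked 16): VC(op7)=(4, 0, 0), VC(op8)=(3, 2, 0), own-thread bump on thr1 → (4, 3, 0)
merge at op10 (invoked 19): VC(op9)=(4, 3, 0), own-thread bump on thr1 → (4, 4, 0)
merge at op11 (invoked 21): VC(op7)=(4, 0, 0), VC(op10)=(4, 4, 0), own-thread bump on thr0 → (5, 4, 0)
target: VC(op4) = (2, 0, 1)

(2, 0, 1)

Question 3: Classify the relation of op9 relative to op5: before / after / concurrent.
op9 spans [16,17], op5 spans [9,14]
resp(op5)=14 < inv(op9)=16

after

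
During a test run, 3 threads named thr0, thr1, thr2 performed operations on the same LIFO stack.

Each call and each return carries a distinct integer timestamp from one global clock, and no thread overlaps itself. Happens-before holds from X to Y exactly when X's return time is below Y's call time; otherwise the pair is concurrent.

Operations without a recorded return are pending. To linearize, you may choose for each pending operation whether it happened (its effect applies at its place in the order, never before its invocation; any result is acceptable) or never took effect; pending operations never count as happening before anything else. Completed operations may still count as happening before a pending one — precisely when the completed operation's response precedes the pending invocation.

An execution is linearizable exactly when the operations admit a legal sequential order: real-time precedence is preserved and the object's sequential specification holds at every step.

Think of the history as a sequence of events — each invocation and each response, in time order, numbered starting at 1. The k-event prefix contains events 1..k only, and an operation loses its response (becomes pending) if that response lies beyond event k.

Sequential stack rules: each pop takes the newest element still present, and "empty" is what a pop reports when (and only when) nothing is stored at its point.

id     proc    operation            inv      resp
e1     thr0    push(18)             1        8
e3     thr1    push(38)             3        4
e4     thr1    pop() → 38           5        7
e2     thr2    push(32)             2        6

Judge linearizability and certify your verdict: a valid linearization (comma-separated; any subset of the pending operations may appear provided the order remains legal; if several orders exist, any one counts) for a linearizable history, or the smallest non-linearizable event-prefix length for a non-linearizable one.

1. e1 push(18), leaving stack <18>
2. e2 push(32), leaving stack <18,32>
3. e3 push(38), leaving stack <18,32,38>
4. e4 pop() → 38, leaving stack <18,32>

linearizable — witness: e1, e2, e3, e4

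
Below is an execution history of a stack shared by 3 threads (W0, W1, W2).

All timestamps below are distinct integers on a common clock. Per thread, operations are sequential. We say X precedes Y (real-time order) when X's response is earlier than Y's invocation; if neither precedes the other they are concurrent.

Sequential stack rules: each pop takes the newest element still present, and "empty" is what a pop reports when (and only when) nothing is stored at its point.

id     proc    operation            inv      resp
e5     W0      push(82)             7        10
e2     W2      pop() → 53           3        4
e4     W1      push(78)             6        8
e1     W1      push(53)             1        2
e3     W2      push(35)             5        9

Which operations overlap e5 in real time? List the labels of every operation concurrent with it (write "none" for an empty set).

e5 spans [7,10]; an op avoiding the whole window 7..10 is ordered, any other is concurrent
e1 [1,2]: before
e2 [3,4]: before
e3 [5,9]: concurrent
e4 [6,8]: concurrent

e3, e4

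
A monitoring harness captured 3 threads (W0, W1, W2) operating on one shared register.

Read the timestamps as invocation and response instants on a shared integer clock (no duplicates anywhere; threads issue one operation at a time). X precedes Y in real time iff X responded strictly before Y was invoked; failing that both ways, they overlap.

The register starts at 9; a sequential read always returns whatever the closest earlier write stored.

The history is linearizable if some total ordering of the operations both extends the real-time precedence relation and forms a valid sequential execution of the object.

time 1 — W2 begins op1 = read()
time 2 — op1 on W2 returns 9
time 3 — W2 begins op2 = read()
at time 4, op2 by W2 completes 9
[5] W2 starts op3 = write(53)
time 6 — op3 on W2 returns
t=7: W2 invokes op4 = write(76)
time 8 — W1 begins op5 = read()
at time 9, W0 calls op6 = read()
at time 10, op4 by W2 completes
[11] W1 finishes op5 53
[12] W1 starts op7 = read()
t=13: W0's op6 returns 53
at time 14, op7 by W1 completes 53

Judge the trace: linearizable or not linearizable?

not linearizable

already the first 14 events (up to op7's response at time 14) admit no linearization; the first 13 still do
7 completed operations, 8 real-time-consistent orders — every register replay fails
take op1, op2, op3, op4, op5, op6, op7: step 5 already fails, because op5 read() → 53 cannot occur there
take op1, op2, op3, op4, op5, op7, op6: step 5 already fails, because op5 read() → 53 cannot occur there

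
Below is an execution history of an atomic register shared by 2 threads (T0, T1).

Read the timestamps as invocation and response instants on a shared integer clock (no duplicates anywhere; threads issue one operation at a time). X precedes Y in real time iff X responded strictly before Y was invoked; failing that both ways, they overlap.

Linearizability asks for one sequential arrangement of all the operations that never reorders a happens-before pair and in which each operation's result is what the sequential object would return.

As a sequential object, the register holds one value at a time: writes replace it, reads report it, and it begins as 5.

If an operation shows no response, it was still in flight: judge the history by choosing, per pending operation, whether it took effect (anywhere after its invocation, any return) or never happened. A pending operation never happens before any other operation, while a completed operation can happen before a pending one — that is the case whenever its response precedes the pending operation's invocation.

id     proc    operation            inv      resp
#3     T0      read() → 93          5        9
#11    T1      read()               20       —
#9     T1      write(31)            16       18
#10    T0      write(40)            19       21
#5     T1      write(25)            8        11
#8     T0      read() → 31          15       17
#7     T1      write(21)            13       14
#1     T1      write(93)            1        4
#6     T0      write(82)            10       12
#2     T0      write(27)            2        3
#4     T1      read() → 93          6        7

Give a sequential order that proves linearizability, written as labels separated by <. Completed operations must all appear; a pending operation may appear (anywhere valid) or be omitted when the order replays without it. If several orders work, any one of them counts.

step 1: #2 write(27) — value 27
step 2: #1 write(93) — value 93
step 3: #3 read() → 93 — value 93
step 4: #4 read() → 93 — value 93
step 5: #5 write(25) — value 25
step 6: #6 write(82) — value 82
step 7: #7 write(21) — value 21
step 8: #9 write(31) — value 31
step 9: #8 read() → 31 — value 31
step 10: #10 write(40) — value 40

#2 < #1 < #3 < #4 < #5 < #6 < #7 < #9 < #8 < #10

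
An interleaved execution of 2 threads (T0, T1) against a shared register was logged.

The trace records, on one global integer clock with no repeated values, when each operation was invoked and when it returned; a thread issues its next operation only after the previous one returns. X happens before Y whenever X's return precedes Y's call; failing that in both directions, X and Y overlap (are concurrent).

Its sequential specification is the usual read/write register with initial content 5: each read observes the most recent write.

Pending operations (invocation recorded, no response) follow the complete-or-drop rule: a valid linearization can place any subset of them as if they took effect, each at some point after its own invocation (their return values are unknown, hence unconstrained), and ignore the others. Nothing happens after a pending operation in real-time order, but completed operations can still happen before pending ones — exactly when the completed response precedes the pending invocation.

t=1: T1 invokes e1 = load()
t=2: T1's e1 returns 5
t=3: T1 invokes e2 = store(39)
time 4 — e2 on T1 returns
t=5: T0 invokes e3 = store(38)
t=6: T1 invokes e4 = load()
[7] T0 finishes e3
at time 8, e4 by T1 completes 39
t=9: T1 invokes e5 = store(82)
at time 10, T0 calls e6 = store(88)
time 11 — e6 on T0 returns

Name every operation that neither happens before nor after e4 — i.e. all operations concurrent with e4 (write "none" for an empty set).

e3

e4 spans [6,8]; an op avoiding the whole window 6..8 is ordered, any other is concurrent
e1 [1,2]: before
e2 [3,4]: before
e3 [5,7]: concurrent
e5 [9,…): after
e6 [10,11]: after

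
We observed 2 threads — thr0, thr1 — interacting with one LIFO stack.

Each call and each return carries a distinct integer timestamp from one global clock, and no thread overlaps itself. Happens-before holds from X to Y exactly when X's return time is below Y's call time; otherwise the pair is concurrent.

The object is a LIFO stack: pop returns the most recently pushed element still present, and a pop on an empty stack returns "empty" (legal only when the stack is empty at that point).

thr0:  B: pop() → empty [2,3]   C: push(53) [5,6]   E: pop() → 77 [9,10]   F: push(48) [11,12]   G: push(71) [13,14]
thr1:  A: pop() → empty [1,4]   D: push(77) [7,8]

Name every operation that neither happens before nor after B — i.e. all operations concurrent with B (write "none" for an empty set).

B spans [2,3]: anything still running between times 2 and 3 counts as concurrent
A [1,4]: concurrent
C [5,6]: after
D [7,8]: after
E [9,10]: after
F [11,12]: after
G [13,14]: after

A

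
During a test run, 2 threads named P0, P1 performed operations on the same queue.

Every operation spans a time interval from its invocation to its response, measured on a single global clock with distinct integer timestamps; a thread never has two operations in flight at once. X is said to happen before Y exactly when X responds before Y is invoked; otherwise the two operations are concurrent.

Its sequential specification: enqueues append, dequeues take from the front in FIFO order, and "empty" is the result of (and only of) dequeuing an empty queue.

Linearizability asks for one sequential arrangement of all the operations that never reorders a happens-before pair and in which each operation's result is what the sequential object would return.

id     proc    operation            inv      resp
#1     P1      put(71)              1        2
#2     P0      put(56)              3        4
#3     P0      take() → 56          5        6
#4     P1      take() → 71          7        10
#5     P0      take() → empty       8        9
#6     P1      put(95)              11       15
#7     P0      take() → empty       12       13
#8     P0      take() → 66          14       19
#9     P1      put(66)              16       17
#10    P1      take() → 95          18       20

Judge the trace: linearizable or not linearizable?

the violation lands at event 6, #3's response at time 6: events 1..5 linearize, events 1..6 do not
a single order respects real time; the 3 completed queue operations fail replay along it
sample order #1, #2, #3 stalls at step 3 — #3 take() → 56 has no legal effect

not linearizable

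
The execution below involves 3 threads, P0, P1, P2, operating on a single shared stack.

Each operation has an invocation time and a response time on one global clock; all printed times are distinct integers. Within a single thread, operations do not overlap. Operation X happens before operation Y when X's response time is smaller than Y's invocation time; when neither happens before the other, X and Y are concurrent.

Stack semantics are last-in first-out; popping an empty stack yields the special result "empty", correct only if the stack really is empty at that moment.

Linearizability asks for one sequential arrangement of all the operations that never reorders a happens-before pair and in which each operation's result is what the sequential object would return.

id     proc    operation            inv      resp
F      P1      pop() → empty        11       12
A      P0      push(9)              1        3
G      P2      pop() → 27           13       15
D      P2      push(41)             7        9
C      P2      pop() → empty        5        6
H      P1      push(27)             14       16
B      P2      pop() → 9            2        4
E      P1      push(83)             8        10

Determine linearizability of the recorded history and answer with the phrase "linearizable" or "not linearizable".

not linearizable

events 1..11 are fine; event 12 — the response of F at time 12 — makes the prefix non-linearizable
6 completed operations, 4 real-time-consistent orders — every stack replay fails
e.g. A, B, C, D, E, F: illegal at step 6, since F pop() → empty cannot apply there
e.g. A, B, C, E, D, F: illegal at step 6, since F pop() → empty cannot apply there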